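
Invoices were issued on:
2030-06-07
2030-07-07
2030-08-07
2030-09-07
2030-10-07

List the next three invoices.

2030-11-07, 2030-12-07, 2031-01-07

Gaps: 30, 31, 31, 30 days — not constant. Every event is on the 7th of the month.
Pattern: the 7th of each month.
November 2030: 2030-11-07.
December 2030: 2030-12-07.
January 2031: 2031-01-07.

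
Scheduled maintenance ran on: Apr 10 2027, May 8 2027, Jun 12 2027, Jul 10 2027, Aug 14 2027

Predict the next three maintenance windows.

Sep 11 2027, Oct 9 2027, Nov 13 2027

Gaps: 28, 35, 28, 35 days — a mix of 28 and 35. Every date is a Saturday.
Each is the 2nd Saturday of its month.
2nd Saturday of September 2027: Sep 11 2027.
October 2027 — 2nd Saturday is Oct 9 2027.
November 2027 — 2nd Saturday is Nov 13 2027.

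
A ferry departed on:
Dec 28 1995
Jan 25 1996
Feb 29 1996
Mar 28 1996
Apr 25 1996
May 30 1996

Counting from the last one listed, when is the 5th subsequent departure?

Oct 31 1996

All Thursdays; the gaps (28, 35, 28, 28, 35) vary with month length.
This is the last Thursday of each month.
Last Thursday of June 1996: Jun 27 1996.
Last Thursday of July 1996: Jul 25 1996.
Last Thursday of August 1996: Aug 29 1996.
Last Thursday of September 1996: Sep 26 1996.
Last Thursday of October 1996: Oct 31 1996.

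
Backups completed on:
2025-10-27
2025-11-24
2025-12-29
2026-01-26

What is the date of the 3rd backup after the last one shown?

2026-04-27

Every date is a Monday; gaps 28, 35, 28 days.
Each is the last Monday of its month (at least one falls on the 29th or later, ruling out '4th Monday').
Last Monday of February 2026: 2026-02-23.
March 2026 ends with Monday 2026-03-30.
Last Monday of April 2026: 2026-04-27.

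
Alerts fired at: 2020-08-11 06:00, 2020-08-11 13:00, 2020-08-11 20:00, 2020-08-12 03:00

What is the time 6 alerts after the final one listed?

2020-08-13 21:00

Spacing: 7, 7, 7 h — constant 7 h.
2020-08-12 03:00 + 7 h = 2020-08-12 10:00.
2020-08-12 10:00 + 7 h = 2020-08-12 17:00.
2020-08-12 17:00 + 7 h = 2020-08-13 00:00.
2020-08-13 00:00 + 7 h = 2020-08-13 07:00.
2020-08-13 07:00 + 7 h = 2020-08-13 14:00.
2020-08-13 14:00 + 7 h = 2020-08-13 21:00.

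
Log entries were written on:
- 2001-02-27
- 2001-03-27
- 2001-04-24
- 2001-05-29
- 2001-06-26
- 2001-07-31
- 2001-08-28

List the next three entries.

2001-09-25, 2001-10-30, 2001-11-27

These are Tuesdays with 28, 28, 35, 28, 35, 28-day gaps.
Each is the final Tuesday of its month — 2001-05-29 is past the 28th, so '4th Tuesday' doesn't fit.
Last Tuesday of September 2001: 2001-09-25.
October 2001 ends with Tuesday 2001-10-30.
Last Tuesday of November 2001: 2001-11-27.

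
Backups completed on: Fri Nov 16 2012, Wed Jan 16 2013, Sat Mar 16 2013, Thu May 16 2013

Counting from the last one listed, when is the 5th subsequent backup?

Each date is the 16th; the gaps (61, 59, 61) track the month lengths.
The rule is the 16th of every 2 months.
July 2013: Tue Jul 16 2013.
Next: September 2013 → Mon Sep 16 2013.
November 2013: Sat Nov 16 2013.
January 2014: Thu Jan 16 2014.
Next: March 2014 → Sun Mar 16 2014.

Sun Mar 16 2014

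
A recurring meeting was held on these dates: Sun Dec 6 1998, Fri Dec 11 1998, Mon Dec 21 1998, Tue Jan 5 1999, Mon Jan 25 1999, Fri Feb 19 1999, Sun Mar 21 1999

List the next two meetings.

Sun Apr 25 1999, Fri Jun 4 1999

The spacing grows by 5 each time: 5, 10, 15, 20, 25, 30 days.
Next gap: 35 days. Sun Mar 21 1999 + 35 days = Sun Apr 25 1999.
Next gap: 40 days. Sun Apr 25 1999 + 40 days = Fri Jun 4 1999.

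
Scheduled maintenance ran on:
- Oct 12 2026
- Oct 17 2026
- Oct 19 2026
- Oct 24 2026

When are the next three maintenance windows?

Every event lands on a Monday or Saturday (gaps cycle 5, 2, 5).
So the schedule is: every Monday and Saturday.
The following Monday is Oct 26 2026.
The following Saturday is Oct 31 2026.
The following Monday is Nov 2 2026.

Oct 26 2026, Oct 31 2026, Nov 2 2026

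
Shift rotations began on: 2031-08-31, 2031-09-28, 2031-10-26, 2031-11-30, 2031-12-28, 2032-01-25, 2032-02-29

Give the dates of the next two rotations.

These are Sundays with 28, 28, 35, 28, 28, 35-day gaps.
Each is the final Sunday of its month — 2031-08-31 is past the 28th, so '4th Sunday' doesn't fit.
Last Sunday of March 2032: 2032-03-28.
April 2032 ends with Sunday 2032-04-25.

2032-03-28, 2032-04-25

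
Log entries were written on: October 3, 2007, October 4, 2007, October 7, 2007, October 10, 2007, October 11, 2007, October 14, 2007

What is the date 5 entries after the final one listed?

The gap pattern 1, 3, 3, 1, 3 repeats every 3 events.
These are the Wednesdays, Thursdays and Sundays of each week.
Next Wednesday: October 17, 2007.
Next Thursday: October 18, 2007.
The following Sunday is October 21, 2007.
The following Wednesday is October 24, 2007.
The following Thursday is October 25, 2007.

October 25, 2007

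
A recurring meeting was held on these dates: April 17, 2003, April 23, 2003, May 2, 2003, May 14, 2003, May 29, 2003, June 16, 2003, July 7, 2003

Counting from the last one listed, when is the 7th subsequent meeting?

Gaps: 6, 9, 12, 15, 18, 21 days — each gap is 3 larger than the previous one.
Next gap: 24 days. July 7, 2003 + 24 days = July 31, 2003.
Next gap: 27 days. July 31, 2003 + 27 days = August 27, 2003.
Next gap: 30 days. August 27, 2003 + 30 days = September 26, 2003.
Next gap: 33 days. September 26, 2003 + 33 days = October 29, 2003.
Next gap: 36 days. October 29, 2003 + 36 days = December 4, 2003.
Next gap: 39 days. December 4, 2003 + 39 days = January 12, 2004.
Next gap: 42 days. January 12, 2004 + 42 days = February 23, 2004.

February 23, 2004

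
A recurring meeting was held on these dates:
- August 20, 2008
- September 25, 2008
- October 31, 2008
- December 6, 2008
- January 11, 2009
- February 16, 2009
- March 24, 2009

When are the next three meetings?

April 29, 2009; June 4, 2009; July 10, 2009

The spacing is 36, 36, 36, 36, 36, 36 days — always 36 days.
March 24, 2009 + 36 days = April 29, 2009.
April 29, 2009 + 36 days = June 4, 2009.
June 4, 2009 + 36 days = July 10, 2009.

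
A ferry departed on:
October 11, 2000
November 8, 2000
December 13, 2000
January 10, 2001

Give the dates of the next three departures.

All dates are Wednesdays, 28, 35, 28 days apart.
Specifically, the 2nd Wednesday of each month.
2nd Wednesday of February 2001: February 14, 2001.
March 2001 — 2nd Wednesday is March 14, 2001.
April 2001 — 2nd Wednesday is April 11, 2001.

February 14, 2001; March 14, 2001; April 11, 2001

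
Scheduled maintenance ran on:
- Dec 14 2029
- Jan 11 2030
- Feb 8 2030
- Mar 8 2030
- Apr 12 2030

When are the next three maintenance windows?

May 10 2030, Jun 14 2030, Jul 12 2030

These are Fridays at 28- or 35-day spacing (28, 28, 28, 35).
The pattern: 2nd Friday of the month.
May 2030 — 2nd Friday is May 10 2030.
June 2030 — 2nd Friday is Jun 14 2030.
2nd Friday of July 2030: Jul 12 2030.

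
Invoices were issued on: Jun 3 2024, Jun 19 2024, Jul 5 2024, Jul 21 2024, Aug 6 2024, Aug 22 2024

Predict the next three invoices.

Sep 7 2024, Sep 23 2024, Oct 9 2024

Gaps between consecutive events: 16, 16, 16, 16, 16 days — a constant 16-day interval.
Aug 22 2024 + 16 days = Sep 7 2024.
Sep 7 2024 + 16 days = Sep 23 2024.
Sep 23 2024 + 16 days = Oct 9 2024.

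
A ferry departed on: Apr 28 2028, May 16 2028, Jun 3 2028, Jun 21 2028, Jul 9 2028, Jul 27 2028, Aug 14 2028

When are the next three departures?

Every event comes 18 days after the last (18, 18, 18, 18, 18, 18).
Aug 14 2028 + 18 days = Sep 1 2028.
Sep 1 2028 + 18 days = Sep 19 2028.
Sep 19 2028 + 18 days = Oct 7 2028.

Sep 1 2028, Sep 19 2028, Oct 7 2028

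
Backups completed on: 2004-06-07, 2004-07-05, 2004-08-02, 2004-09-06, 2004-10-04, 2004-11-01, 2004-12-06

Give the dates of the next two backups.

These are Mondays at 28- or 35-day spacing (28, 28, 35, 28, 28, 35).
The pattern: 1st Monday of the month.
1st Monday of January 2005: 2005-01-03.
February 2005 — 1st Monday is 2005-02-07.

2005-01-03, 2005-02-07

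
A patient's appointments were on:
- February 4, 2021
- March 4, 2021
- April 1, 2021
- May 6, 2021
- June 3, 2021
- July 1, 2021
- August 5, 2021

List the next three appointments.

September 2, 2021; October 7, 2021; November 4, 2021

These are Thursdays at 28- or 35-day spacing (28, 28, 35, 28, 28, 35).
The pattern: 1st Thursday of the month.
September 2021 — 1st Thursday is September 2, 2021.
October 2021 — 1st Thursday is October 7, 2021.
1st Thursday of November 2021: November 4, 2021.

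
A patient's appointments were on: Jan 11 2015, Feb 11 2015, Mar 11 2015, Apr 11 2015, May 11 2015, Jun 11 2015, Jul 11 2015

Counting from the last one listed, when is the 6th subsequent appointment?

Gaps: 31, 28, 31, 30, 31, 30 days — not constant. Every event is on the 11th of the month.
Pattern: the 11th of each month.
August 2015: Aug 11 2015.
Next: September 2015 → Sep 11 2015.
Next: October 2015 → Oct 11 2015.
Next: November 2015 → Nov 11 2015.
December 2015: Dec 11 2015.
Next: January 2016 → Jan 11 2016.

Jan 11 2016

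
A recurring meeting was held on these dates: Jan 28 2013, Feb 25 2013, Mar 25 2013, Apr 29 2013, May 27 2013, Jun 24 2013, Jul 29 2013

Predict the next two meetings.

These are Mondays with 28, 28, 35, 28, 28, 35-day gaps.
Each is the final Monday of its month — Apr 29 2013 is past the 28th, so '4th Monday' doesn't fit.
August 2013 ends with Monday Aug 26 2013.
Last Monday of September 2013: Sep 30 2013.

Aug 26 2013, Sep 30 2013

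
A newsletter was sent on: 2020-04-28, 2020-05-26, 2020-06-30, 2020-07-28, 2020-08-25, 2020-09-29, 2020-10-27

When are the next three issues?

2020-11-24, 2020-12-29, 2021-01-26

These are Tuesdays with 28, 35, 28, 28, 35, 28-day gaps.
Each is the final Tuesday of its month — 2020-06-30 is past the 28th, so '4th Tuesday' doesn't fit.
Last Tuesday of November 2020: 2020-11-24.
Last Tuesday of December 2020: 2020-12-29.
January 2021 ends with Tuesday 2021-01-26.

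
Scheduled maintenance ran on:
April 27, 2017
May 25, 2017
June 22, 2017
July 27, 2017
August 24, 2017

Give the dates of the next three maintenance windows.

These are Thursdays at 28- or 35-day spacing (28, 28, 35, 28).
The pattern: 4th Thursday of the month.
4th Thursday of September 2017: September 28, 2017.
October 2017 — 4th Thursday is October 26, 2017.
November 2017 — 4th Thursday is November 23, 2017.

September 28, 2017; October 26, 2017; November 23, 2017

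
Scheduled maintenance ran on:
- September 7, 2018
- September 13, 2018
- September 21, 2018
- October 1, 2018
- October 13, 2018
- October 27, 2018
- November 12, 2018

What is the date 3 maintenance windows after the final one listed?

January 11, 2019

Intervals are 6, 8, 10, 12, 14, 16 days — an arithmetic progression with common difference 2.
Next gap: 18 days. November 12, 2018 + 18 days = November 30, 2018.
Next gap: 20 days. November 30, 2018 + 20 days = December 20, 2018.
Next gap: 22 days. December 20, 2018 + 22 days = January 11, 2019.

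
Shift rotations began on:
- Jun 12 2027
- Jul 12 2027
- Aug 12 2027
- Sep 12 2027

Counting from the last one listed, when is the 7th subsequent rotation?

Apr 12 2028

Each date is the 12th; the gaps (30, 31, 31) track the month lengths.
The rule is the 12th of each month.
Next: October 2027 → Oct 12 2027.
Next: November 2027 → Nov 12 2027.
December 2027: Dec 12 2027.
Next: January 2028 → Jan 12 2028.
Next: February 2028 → Feb 12 2028.
March 2028: Mar 12 2028.
Next: April 2028 → Apr 12 2028.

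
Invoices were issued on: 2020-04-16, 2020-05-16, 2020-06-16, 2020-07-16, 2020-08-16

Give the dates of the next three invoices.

Gaps: 30, 31, 30, 31 days — not constant. Every event is on the 16th of the month.
Pattern: the 16th of each month.
Next: September 2020 → 2020-09-16.
Next: October 2020 → 2020-10-16.
Next: November 2020 → 2020-11-16.

2020-09-16, 2020-10-16, 2020-11-16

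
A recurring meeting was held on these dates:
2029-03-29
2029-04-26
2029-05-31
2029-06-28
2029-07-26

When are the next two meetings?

2029-08-30, 2029-09-27

These are Thursdays with 28, 35, 28, 28-day gaps.
Each is the final Thursday of its month — 2029-03-29 is past the 28th, so '4th Thursday' doesn't fit.
August 2029 ends with Thursday 2029-08-30.
September 2029 ends with Thursday 2029-09-27.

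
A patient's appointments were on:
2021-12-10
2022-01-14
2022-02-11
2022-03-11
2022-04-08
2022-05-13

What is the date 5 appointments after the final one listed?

2022-10-14

Gaps: 35, 28, 28, 28, 35 days — a mix of 28 and 35. Every date is a Friday.
Each is the 2nd Friday of its month.
June 2022 — 2nd Friday is 2022-06-10.
July 2022 — 2nd Friday is 2022-07-08.
August 2022 — 2nd Friday is 2022-08-12.
2nd Friday of September 2022: 2022-09-09.
October 2022 — 2nd Friday is 2022-10-14.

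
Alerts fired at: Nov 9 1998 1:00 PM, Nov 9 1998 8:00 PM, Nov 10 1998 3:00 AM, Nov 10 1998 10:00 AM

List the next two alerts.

Nov 10 1998 5:00 PM, Nov 11 1998 12:00 AM

Gaps: 7, 7, 7 hours — each event is 7 hours after the previous one.
Nov 10 1998 10:00 AM + 7 h = Nov 10 1998 5:00 PM.
Nov 10 1998 5:00 PM + 7 h = Nov 11 1998 12:00 AM.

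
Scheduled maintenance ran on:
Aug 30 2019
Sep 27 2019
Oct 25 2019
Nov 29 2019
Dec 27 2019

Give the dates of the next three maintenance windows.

All Fridays; the gaps (28, 28, 35, 28) vary with month length.
This is the last Friday of each month.
January 2020 ends with Friday Jan 31 2020.
February 2020 ends with Friday Feb 28 2020.
Last Friday of March 2020: Mar 27 2020.

Jan 31 2020, Feb 28 2020, Mar 27 2020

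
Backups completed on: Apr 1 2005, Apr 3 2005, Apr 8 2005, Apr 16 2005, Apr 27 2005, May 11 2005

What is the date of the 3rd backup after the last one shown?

The spacing grows by 3 each time: 2, 5, 8, 11, 14 days.
Next gap: 17 days. May 11 2005 + 17 days = May 28 2005.
Next gap: 20 days. May 28 2005 + 20 days = Jun 17 2005.
Next gap: 23 days. Jun 17 2005 + 23 days = Jul 10 2005.

Jul 10 2005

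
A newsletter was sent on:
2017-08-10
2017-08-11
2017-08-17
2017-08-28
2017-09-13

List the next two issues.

Intervals are 1, 6, 11, 16 days — an arithmetic progression with common difference 5.
Next gap: 21 days. 2017-09-13 + 21 days = 2017-10-04.
Next gap: 26 days. 2017-10-04 + 26 days = 2017-10-30.

2017-10-04, 2017-10-30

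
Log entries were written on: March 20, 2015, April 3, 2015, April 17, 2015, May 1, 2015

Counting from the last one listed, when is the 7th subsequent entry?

Every event comes 14 days after the last (14, 14, 14).
May 1, 2015 + 14 days = May 15, 2015.
May 15, 2015 + 14 days = May 29, 2015.
May 29, 2015 + 14 days = June 12, 2015.
June 12, 2015 + 14 days = June 26, 2015.
June 26, 2015 + 14 days = July 10, 2015.
July 10, 2015 + 14 days = July 24, 2015.
July 24, 2015 + 14 days = August 7, 2015.

August 7, 2015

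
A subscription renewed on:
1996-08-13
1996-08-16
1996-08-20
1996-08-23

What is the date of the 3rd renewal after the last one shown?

Every event lands on a Tuesday or Friday (gaps cycle 3, 4, 3).
So the schedule is: every Tuesday and Friday.
The following Tuesday is 1996-08-27.
The following Friday is 1996-08-30.
The following Tuesday is 1996-09-03.

1996-09-03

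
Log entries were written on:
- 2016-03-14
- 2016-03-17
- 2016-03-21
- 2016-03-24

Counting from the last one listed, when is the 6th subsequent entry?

Gaps: 3, 4, 3 days — not constant, but cyclic with period 2.
The events fall on every Monday and Thursday.
Next Monday: 2016-03-28.
The following Thursday is 2016-03-31.
The following Monday is 2016-04-04.
Next Thursday: 2016-04-07.
The following Monday is 2016-04-11.
The following Thursday is 2016-04-14.

2016-04-14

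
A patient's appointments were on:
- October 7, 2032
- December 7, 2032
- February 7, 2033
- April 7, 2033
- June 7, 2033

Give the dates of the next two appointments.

August 7, 2033; October 7, 2033

Each date is the 7th; the gaps (61, 62, 59, 61) track the month lengths.
The rule is the 7th of every 2 months.
August 2033: August 7, 2033.
Next: October 2033 → October 7, 2033.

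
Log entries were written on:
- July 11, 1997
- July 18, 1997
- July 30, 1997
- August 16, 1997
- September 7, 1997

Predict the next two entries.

Intervals are 7, 12, 17, 22 days — an arithmetic progression with common difference 5.
Next gap: 27 days. September 7, 1997 + 27 days = October 4, 1997.
Next gap: 32 days. October 4, 1997 + 32 days = November 5, 1997.

October 4, 1997; November 5, 1997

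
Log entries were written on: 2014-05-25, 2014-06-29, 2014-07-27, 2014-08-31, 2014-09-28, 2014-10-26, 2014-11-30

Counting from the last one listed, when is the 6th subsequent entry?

2015-05-31

These are Sundays with 35, 28, 35, 28, 28, 35-day gaps.
Each is the final Sunday of its month — 2014-06-29 is past the 28th, so '4th Sunday' doesn't fit.
Last Sunday of December 2014: 2014-12-28.
January 2015 ends with Sunday 2015-01-25.
February 2015 ends with Sunday 2015-02-22.
March 2015 ends with Sunday 2015-03-29.
Last Sunday of April 2015: 2015-04-26.
Last Sunday of May 2015: 2015-05-31.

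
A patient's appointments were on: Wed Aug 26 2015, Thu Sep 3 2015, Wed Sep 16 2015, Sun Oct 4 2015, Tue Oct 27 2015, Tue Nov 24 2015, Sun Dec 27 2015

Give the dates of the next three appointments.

Wed Feb 3 2016, Thu Mar 17 2016, Wed May 4 2016

Intervals are 8, 13, 18, 23, 28, 33 days — an arithmetic progression with common difference 5.
Next gap: 38 days. Sun Dec 27 2015 + 38 days = Wed Feb 3 2016.
Next gap: 43 days. Wed Feb 3 2016 + 43 days = Thu Mar 17 2016.
Next gap: 48 days. Thu Mar 17 2016 + 48 days = Wed May 4 2016.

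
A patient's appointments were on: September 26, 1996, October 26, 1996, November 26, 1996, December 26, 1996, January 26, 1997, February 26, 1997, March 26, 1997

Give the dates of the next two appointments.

April 26, 1997; May 26, 1997

Each date is the 26th; the gaps (30, 31, 30, 31, 31, 28) track the month lengths.
The rule is the 26th of each month.
Next: April 1997 → April 26, 1997.
May 1997: May 26, 1997.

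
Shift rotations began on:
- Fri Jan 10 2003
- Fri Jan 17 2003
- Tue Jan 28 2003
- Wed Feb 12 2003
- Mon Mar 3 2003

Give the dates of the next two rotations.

Gaps: 7, 11, 15, 19 days — each gap is 4 larger than the previous one.
Next gap: 23 days. Mon Mar 3 2003 + 23 days = Wed Mar 26 2003.
Next gap: 27 days. Wed Mar 26 2003 + 27 days = Tue Apr 22 2003.

Wed Mar 26 2003, Tue Apr 22 2003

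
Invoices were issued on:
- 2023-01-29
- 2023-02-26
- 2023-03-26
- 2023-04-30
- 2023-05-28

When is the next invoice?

All Sundays; the gaps (28, 28, 35, 28) vary with month length.
This is the last Sunday of each month.
Last Sunday of June 2023: 2023-06-25.

2023-06-25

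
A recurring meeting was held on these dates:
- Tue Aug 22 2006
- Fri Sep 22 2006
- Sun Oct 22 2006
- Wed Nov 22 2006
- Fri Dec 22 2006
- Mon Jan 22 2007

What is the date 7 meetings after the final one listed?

Each date is the 22nd; the gaps (31, 30, 31, 30, 31) track the month lengths.
The rule is the 22nd of each month.
Next: February 2007 → Thu Feb 22 2007.
March 2007: Thu Mar 22 2007.
Next: April 2007 → Sun Apr 22 2007.
Next: May 2007 → Tue May 22 2007.
June 2007: Fri Jun 22 2007.
July 2007: Sun Jul 22 2007.
Next: August 2007 → Wed Aug 22 2007.

Wed Aug 22 2007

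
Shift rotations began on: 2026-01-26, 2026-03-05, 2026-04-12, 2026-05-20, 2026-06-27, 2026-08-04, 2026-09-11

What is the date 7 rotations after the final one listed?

Every event comes 38 days after the last (38, 38, 38, 38, 38, 38).
2026-09-11 + 38 days = 2026-10-19.
2026-10-19 + 38 days = 2026-11-26.
2026-11-26 + 38 days = 2027-01-03.
2027-01-03 + 38 days = 2027-02-10.
2027-02-10 + 38 days = 2027-03-20.
2027-03-20 + 38 days = 2027-04-27.
2027-04-27 + 38 days = 2027-06-04.

2027-06-04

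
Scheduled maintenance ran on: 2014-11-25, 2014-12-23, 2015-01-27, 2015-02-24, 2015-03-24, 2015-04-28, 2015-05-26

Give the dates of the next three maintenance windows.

2015-06-23, 2015-07-28, 2015-08-25

All dates are Tuesdays, 28, 35, 28, 28, 35, 28 days apart.
Specifically, the 4th Tuesday of each month.
4th Tuesday of June 2015: 2015-06-23.
4th Tuesday of July 2015: 2015-07-28.
August 2015 — 4th Tuesday is 2015-08-25.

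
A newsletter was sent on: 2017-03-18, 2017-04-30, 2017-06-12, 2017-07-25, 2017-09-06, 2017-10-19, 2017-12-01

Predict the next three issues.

2018-01-13, 2018-02-25, 2018-04-09

Gaps between consecutive events: 43, 43, 43, 43, 43, 43 days — a constant 43-day interval.
2017-12-01 + 43 days = 2018-01-13.
2018-01-13 + 43 days = 2018-02-25.
2018-02-25 + 43 days = 2018-04-09.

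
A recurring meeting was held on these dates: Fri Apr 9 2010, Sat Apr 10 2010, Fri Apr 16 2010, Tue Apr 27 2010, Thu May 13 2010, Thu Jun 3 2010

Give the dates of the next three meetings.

The spacing grows by 5 each time: 1, 6, 11, 16, 21 days.
Next gap: 26 days. Thu Jun 3 2010 + 26 days = Tue Jun 29 2010.
Next gap: 31 days. Tue Jun 29 2010 + 31 days = Fri Jul 30 2010.
Next gap: 36 days. Fri Jul 30 2010 + 36 days = Sat Sep 4 2010.

Tue Jun 29 2010, Fri Jul 30 2010, Sat Sep 4 2010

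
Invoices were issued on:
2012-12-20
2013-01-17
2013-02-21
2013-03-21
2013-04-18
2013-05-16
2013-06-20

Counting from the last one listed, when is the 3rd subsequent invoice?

Gaps: 28, 35, 28, 28, 28, 35 days — a mix of 28 and 35. Every date is a Thursday.
Each is the 3rd Thursday of its month.
3rd Thursday of July 2013: 2013-07-18.
August 2013 — 3rd Thursday is 2013-08-15.
September 2013 — 3rd Thursday is 2013-09-19.

2013-09-19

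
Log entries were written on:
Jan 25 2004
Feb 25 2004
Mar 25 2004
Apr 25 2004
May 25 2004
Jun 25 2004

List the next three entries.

Jul 25 2004, Aug 25 2004, Sep 25 2004

The day-of-month is always 25 (31, 29, 31, 30, 31 days between events).
So this recurs on the 25th of each month.
Next: July 2004 → Jul 25 2004.
Next: August 2004 → Aug 25 2004.
Next: September 2004 → Sep 25 2004.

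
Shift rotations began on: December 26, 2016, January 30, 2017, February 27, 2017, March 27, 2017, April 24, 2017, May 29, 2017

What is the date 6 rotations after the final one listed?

November 27, 2017

These are Mondays with 35, 28, 28, 28, 35-day gaps.
Each is the final Monday of its month — January 30, 2017 is past the 28th, so '4th Monday' doesn't fit.
Last Monday of June 2017: June 26, 2017.
Last Monday of July 2017: July 31, 2017.
August 2017 ends with Monday August 28, 2017.
September 2017 ends with Monday September 25, 2017.
October 2017 ends with Monday October 30, 2017.
Last Monday of November 2017: November 27, 2017.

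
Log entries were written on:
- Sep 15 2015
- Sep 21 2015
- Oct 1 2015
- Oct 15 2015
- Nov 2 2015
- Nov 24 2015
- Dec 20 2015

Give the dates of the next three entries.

The spacing grows by 4 each time: 6, 10, 14, 18, 22, 26 days.
Next gap: 30 days. Dec 20 2015 + 30 days = Jan 19 2016.
Next gap: 34 days. Jan 19 2016 + 34 days = Feb 22 2016.
Next gap: 38 days. Feb 22 2016 + 38 days = Mar 31 2016.

Jan 19 2016, Feb 22 2016, Mar 31 2016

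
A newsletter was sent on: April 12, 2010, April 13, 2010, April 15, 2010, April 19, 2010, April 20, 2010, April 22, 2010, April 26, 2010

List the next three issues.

Every event lands on a Monday or Tuesday or Thursday (gaps cycle 1, 2, 4, 1, 2, 4).
So the schedule is: every Monday, Tuesday and Thursday.
The following Tuesday is April 27, 2010.
Next Thursday: April 29, 2010.
Next Monday: May 3, 2010.

April 27, 2010; April 29, 2010; May 3, 2010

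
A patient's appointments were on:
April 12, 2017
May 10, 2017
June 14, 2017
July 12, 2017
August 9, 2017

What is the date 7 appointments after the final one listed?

March 14, 2018

Gaps: 28, 35, 28, 28 days — a mix of 28 and 35. Every date is a Wednesday.
Each is the 2nd Wednesday of its month.
2nd Wednesday of September 2017: September 13, 2017.
2nd Wednesday of October 2017: October 11, 2017.
2nd Wednesday of November 2017: November 8, 2017.
December 2017 — 2nd Wednesday is December 13, 2017.
2nd Wednesday of January 2018: January 10, 2018.
February 2018 — 2nd Wednesday is February 14, 2018.
2nd Wednesday of March 2018: March 14, 2018.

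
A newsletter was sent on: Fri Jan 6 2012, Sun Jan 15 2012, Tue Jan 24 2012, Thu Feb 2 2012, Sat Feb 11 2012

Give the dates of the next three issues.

The spacing is 9, 9, 9, 9 days — always 9 days.
Sat Feb 11 2012 + 9 days = Mon Feb 20 2012.
Mon Feb 20 2012 + 9 days = Wed Feb 29 2012.
Wed Feb 29 2012 + 9 days = Fri Mar 9 2012.

Mon Feb 20 2012, Wed Feb 29 2012, Fri Mar 9 2012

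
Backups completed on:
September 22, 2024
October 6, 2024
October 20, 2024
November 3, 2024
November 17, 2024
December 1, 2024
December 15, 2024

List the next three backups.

The spacing is 14, 14, 14, 14, 14, 14 days — always 14 days.
December 15, 2024 + 14 days = December 29, 2024.
December 29, 2024 + 14 days = January 12, 2025.
January 12, 2025 + 14 days = January 26, 2025.

December 29, 2024; January 12, 2025; January 26, 2025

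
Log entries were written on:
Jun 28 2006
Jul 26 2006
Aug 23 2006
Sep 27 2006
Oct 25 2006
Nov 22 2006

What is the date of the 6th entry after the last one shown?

Gaps: 28, 28, 35, 28, 28 days — a mix of 28 and 35. Every date is a Wednesday.
Each is the 4th Wednesday of its month.
December 2006 — 4th Wednesday is Dec 27 2006.
January 2007 — 4th Wednesday is Jan 24 2007.
February 2007 — 4th Wednesday is Feb 28 2007.
4th Wednesday of March 2007: Mar 28 2007.
April 2007 — 4th Wednesday is Apr 25 2007.
May 2007 — 4th Wednesday is May 23 2007.

May 23 2007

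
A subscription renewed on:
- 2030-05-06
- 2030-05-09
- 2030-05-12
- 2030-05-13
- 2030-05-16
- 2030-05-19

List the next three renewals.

Gaps: 3, 3, 1, 3, 3 days — not constant, but cyclic with period 3.
The events fall on every Monday, Thursday and Sunday.
Next Monday: 2030-05-20.
Next Thursday: 2030-05-23.
The following Sunday is 2030-05-26.

2030-05-20, 2030-05-23, 2030-05-26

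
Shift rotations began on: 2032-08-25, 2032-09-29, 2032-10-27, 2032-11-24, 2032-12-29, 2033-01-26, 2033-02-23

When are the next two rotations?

2033-03-30, 2033-04-27

Every date is a Wednesday; gaps 35, 28, 28, 35, 28, 28 days.
Each is the last Wednesday of its month (at least one falls on the 29th or later, ruling out '4th Wednesday').
Last Wednesday of March 2033: 2033-03-30.
Last Wednesday of April 2033: 2033-04-27.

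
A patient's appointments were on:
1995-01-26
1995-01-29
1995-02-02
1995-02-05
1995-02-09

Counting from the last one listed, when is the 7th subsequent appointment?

The gap pattern 3, 4, 3, 4 repeats every 2 events.
These are the Thursdays and Sundays of each week.
The following Sunday is 1995-02-12.
Next Thursday: 1995-02-16.
Next Sunday: 1995-02-19.
The following Thursday is 1995-02-23.
The following Sunday is 1995-02-26.
The following Thursday is 1995-03-02.
Next Sunday: 1995-03-05.

1995-03-05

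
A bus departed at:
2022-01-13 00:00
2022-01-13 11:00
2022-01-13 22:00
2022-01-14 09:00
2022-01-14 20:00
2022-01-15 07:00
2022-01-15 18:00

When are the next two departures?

The interval is a steady 11 hours (11, 11, 11, 11, 11, 11).
2022-01-15 18:00 + 11 h = 2022-01-16 05:00.
2022-01-16 05:00 + 11 h = 2022-01-16 16:00.

2022-01-16 05:00, 2022-01-16 16:00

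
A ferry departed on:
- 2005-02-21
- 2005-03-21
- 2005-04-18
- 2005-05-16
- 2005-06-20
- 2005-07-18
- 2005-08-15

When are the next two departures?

Gaps: 28, 28, 28, 35, 28, 28 days — a mix of 28 and 35. Every date is a Monday.
Each is the 3rd Monday of its month.
September 2005 — 3rd Monday is 2005-09-19.
3rd Monday of October 2005: 2005-10-17.

2005-09-19, 2005-10-17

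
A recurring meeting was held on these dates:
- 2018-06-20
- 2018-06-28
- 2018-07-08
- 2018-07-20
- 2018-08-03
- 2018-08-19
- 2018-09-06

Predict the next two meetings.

Gaps: 8, 10, 12, 14, 16, 18 days — each gap is 2 larger than the previous one.
Next gap: 20 days. 2018-09-06 + 20 days = 2018-09-26.
Next gap: 22 days. 2018-09-26 + 22 days = 2018-10-18.

2018-09-26, 2018-10-18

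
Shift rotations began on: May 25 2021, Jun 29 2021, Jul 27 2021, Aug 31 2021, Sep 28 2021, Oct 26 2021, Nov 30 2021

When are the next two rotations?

Every date is a Tuesday; gaps 35, 28, 35, 28, 28, 35 days.
Each is the last Tuesday of its month (at least one falls on the 29th or later, ruling out '4th Tuesday').
December 2021 ends with Tuesday Dec 28 2021.
January 2022 ends with Tuesday Jan 25 2022.

Dec 28 2021, Jan 25 2022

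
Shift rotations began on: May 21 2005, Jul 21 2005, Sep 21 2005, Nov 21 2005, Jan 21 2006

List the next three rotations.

The day-of-month is always 21 (61, 62, 61, 61 days between events).
So this recurs on the 21st of every 2 months.
Next: March 2006 → Mar 21 2006.
May 2006: May 21 2006.
July 2006: Jul 21 2006.

Mar 21 2006, May 21 2006, Jul 21 2006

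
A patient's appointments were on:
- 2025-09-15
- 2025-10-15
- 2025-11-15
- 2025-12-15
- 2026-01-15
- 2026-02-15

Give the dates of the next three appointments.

2026-03-15, 2026-04-15, 2026-05-15

The day-of-month is always 15 (30, 31, 30, 31, 31 days between events).
So this recurs on the 15th of each month.
March 2026: 2026-03-15.
April 2026: 2026-04-15.
Next: May 2026 → 2026-05-15.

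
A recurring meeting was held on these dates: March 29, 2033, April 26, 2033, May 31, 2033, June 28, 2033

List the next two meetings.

Every date is a Tuesday; gaps 28, 35, 28 days.
Each is the last Tuesday of its month (at least one falls on the 29th or later, ruling out '4th Tuesday').
July 2033 ends with Tuesday July 26, 2033.
August 2033 ends with Tuesday August 30, 2033.

July 26, 2033; August 30, 2033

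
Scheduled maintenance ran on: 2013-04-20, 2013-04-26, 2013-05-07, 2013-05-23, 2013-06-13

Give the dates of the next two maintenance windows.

2013-07-09, 2013-08-09

The spacing grows by 5 each time: 6, 11, 16, 21 days.
Next gap: 26 days. 2013-06-13 + 26 days = 2013-07-09.
Next gap: 31 days. 2013-07-09 + 31 days = 2013-08-09.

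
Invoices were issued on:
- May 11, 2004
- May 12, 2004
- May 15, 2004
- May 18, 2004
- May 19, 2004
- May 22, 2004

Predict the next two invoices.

Gaps: 1, 3, 3, 1, 3 days — not constant, but cyclic with period 3.
The events fall on every Tuesday, Wednesday and Saturday.
Next Tuesday: May 25, 2004.
The following Wednesday is May 26, 2004.

May 25, 2004; May 26, 2004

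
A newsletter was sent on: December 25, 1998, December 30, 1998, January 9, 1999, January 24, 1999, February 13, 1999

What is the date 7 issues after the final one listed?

November 20, 1999

The spacing grows by 5 each time: 5, 10, 15, 20 days.
Next gap: 25 days. February 13, 1999 + 25 days = March 10, 1999.
Next gap: 30 days. March 10, 1999 + 30 days = April 9, 1999.
Next gap: 35 days. April 9, 1999 + 35 days = May 14, 1999.
Next gap: 40 days. May 14, 1999 + 40 days = June 23, 1999.
Next gap: 45 days. June 23, 1999 + 45 days = August 7, 1999.
Next gap: 50 days. August 7, 1999 + 50 days = September 26, 1999.
Next gap: 55 days. September 26, 1999 + 55 days = November 20, 1999.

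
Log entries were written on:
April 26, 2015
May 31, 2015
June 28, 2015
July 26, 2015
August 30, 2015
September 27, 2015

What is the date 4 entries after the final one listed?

These are Sundays with 35, 28, 28, 35, 28-day gaps.
Each is the final Sunday of its month — May 31, 2015 is past the 28th, so '4th Sunday' doesn't fit.
Last Sunday of October 2015: October 25, 2015.
Last Sunday of November 2015: November 29, 2015.
December 2015 ends with Sunday December 27, 2015.
January 2016 ends with Sunday January 31, 2016.

January 31, 2016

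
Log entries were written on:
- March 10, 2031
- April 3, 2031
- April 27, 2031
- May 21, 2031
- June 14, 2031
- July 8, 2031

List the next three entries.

Gaps between consecutive events: 24, 24, 24, 24, 24 days — a constant 24-day interval.
July 8, 2031 + 24 days = August 1, 2031.
August 1, 2031 + 24 days = August 25, 2031.
August 25, 2031 + 24 days = September 18, 2031.

August 1, 2031; August 25, 2031; September 18, 2031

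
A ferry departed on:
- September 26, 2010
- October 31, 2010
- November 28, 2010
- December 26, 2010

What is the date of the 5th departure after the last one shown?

Every date is a Sunday; gaps 35, 28, 28 days.
Each is the last Sunday of its month (at least one falls on the 29th or later, ruling out '4th Sunday').
Last Sunday of January 2011: January 30, 2011.
Last Sunday of February 2011: February 27, 2011.
March 2011 ends with Sunday March 27, 2011.
Last Sunday of April 2011: April 24, 2011.
Last Sunday of May 2011: May 29, 2011.

May 29, 2011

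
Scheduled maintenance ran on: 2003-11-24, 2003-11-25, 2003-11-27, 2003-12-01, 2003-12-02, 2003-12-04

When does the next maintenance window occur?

2003-12-08

Every event lands on a Monday or Tuesday or Thursday (gaps cycle 1, 2, 4, 1, 2).
So the schedule is: every Monday, Tuesday and Thursday.
The following Monday is 2003-12-08.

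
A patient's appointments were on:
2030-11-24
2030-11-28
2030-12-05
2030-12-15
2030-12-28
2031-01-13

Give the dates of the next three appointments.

2031-02-01, 2031-02-23, 2031-03-20

Gaps: 4, 7, 10, 13, 16 days — each gap is 3 larger than the previous one.
Next gap: 19 days. 2031-01-13 + 19 days = 2031-02-01.
Next gap: 22 days. 2031-02-01 + 22 days = 2031-02-23.
Next gap: 25 days. 2031-02-23 + 25 days = 2031-03-20.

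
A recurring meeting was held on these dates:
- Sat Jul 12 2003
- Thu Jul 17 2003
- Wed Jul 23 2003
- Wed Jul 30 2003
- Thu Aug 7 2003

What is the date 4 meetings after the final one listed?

Thu Sep 18 2003

Gaps: 5, 6, 7, 8 days — each gap is 1 larger than the previous one.
Next gap: 9 days. Thu Aug 7 2003 + 9 days = Sat Aug 16 2003.
Next gap: 10 days. Sat Aug 16 2003 + 10 days = Tue Aug 26 2003.
Next gap: 11 days. Tue Aug 26 2003 + 11 days = Sat Sep 6 2003.
Next gap: 12 days. Sat Sep 6 2003 + 12 days = Thu Sep 18 2003.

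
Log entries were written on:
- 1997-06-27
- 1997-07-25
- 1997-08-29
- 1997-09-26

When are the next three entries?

All Fridays; the gaps (28, 35, 28) vary with month length.
This is the last Friday of each month.
Last Friday of October 1997: 1997-10-31.
Last Friday of November 1997: 1997-11-28.
Last Friday of December 1997: 1997-12-26.

1997-10-31, 1997-11-28, 1997-12-26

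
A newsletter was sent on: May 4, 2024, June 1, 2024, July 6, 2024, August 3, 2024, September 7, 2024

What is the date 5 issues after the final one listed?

February 1, 2025

Gaps: 28, 35, 28, 35 days — a mix of 28 and 35. Every date is a Saturday.
Each is the 1st Saturday of its month.
October 2024 — 1st Saturday is October 5, 2024.
1st Saturday of November 2024: November 2, 2024.
December 2024 — 1st Saturday is December 7, 2024.
1st Saturday of January 2025: January 4, 2025.
1st Saturday of February 2025: February 1, 2025.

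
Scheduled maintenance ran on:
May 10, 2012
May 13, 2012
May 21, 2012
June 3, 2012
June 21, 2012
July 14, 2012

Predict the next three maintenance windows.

The spacing grows by 5 each time: 3, 8, 13, 18, 23 days.
Next gap: 28 days. July 14, 2012 + 28 days = August 11, 2012.
Next gap: 33 days. August 11, 2012 + 33 days = September 13, 2012.
Next gap: 38 days. September 13, 2012 + 38 days = October 21, 2012.

August 11, 2012; September 13, 2012; October 21, 2012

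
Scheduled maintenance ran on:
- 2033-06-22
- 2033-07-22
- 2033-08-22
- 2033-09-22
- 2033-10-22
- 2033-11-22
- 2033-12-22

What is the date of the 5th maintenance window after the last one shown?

2034-05-22

Gaps: 30, 31, 31, 30, 31, 30 days — not constant. Every event is on the 22nd of the month.
Pattern: the 22nd of each month.
January 2034: 2034-01-22.
Next: February 2034 → 2034-02-22.
Next: March 2034 → 2034-03-22.
April 2034: 2034-04-22.
Next: May 2034 → 2034-05-22.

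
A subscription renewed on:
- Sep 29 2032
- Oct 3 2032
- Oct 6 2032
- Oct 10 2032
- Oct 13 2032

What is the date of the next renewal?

Oct 17 2032

Every event lands on a Wednesday or Sunday (gaps cycle 4, 3, 4, 3).
So the schedule is: every Wednesday and Sunday.
The following Sunday is Oct 17 2032.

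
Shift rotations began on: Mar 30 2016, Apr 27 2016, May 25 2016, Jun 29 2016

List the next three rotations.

Jul 27 2016, Aug 31 2016, Sep 28 2016

These are Wednesdays with 28, 28, 35-day gaps.
Each is the final Wednesday of its month — Mar 30 2016 is past the 28th, so '4th Wednesday' doesn't fit.
July 2016 ends with Wednesday Jul 27 2016.
August 2016 ends with Wednesday Aug 31 2016.
Last Wednesday of September 2016: Sep 28 2016.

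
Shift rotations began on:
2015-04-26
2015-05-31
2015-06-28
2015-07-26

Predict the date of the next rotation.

Every date is a Sunday; gaps 35, 28, 28 days.
Each is the last Sunday of its month (at least one falls on the 29th or later, ruling out '4th Sunday').
Last Sunday of August 2015: 2015-08-30.

2015-08-30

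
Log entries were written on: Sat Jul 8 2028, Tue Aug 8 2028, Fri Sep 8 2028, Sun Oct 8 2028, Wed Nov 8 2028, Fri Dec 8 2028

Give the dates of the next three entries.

The day-of-month is always 8 (31, 31, 30, 31, 30 days between events).
So this recurs on the 8th of each month.
Next: January 2029 → Mon Jan 8 2029.
February 2029: Thu Feb 8 2029.
March 2029: Thu Mar 8 2029.

Mon Jan 8 2029, Thu Feb 8 2029, Thu Mar 8 2029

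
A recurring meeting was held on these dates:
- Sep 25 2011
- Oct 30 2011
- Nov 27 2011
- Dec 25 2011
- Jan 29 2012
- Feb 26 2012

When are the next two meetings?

These are Sundays with 35, 28, 28, 35, 28-day gaps.
Each is the final Sunday of its month — Oct 30 2011 is past the 28th, so '4th Sunday' doesn't fit.
March 2012 ends with Sunday Mar 25 2012.
April 2012 ends with Sunday Apr 29 2012.

Mar 25 2012, Apr 29 2012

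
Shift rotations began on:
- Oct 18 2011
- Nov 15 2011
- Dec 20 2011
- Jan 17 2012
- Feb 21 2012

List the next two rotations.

These are Tuesdays at 28- or 35-day spacing (28, 35, 28, 35).
The pattern: 3rd Tuesday of the month.
March 2012 — 3rd Tuesday is Mar 20 2012.
3rd Tuesday of April 2012: Apr 17 2012.

Mar 20 2012, Apr 17 2012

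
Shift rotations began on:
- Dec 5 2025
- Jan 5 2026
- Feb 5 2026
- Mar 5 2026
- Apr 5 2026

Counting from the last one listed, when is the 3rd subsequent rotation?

Jul 5 2026

Each date is the 5th; the gaps (31, 31, 28, 31) track the month lengths.
The rule is the 5th of each month.
Next: May 2026 → May 5 2026.
June 2026: Jun 5 2026.
July 2026: Jul 5 2026.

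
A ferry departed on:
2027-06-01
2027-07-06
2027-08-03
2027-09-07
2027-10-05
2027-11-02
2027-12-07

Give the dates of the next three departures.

All dates are Tuesdays, 35, 28, 35, 28, 28, 35 days apart.
Specifically, the 1st Tuesday of each month.
1st Tuesday of January 2028: 2028-01-04.
February 2028 — 1st Tuesday is 2028-02-01.
March 2028 — 1st Tuesday is 2028-03-07.

2028-01-04, 2028-02-01, 2028-03-07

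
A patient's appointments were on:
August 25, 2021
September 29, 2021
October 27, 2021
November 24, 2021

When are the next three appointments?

These are Wednesdays with 35, 28, 28-day gaps.
Each is the final Wednesday of its month — September 29, 2021 is past the 28th, so '4th Wednesday' doesn't fit.
December 2021 ends with Wednesday December 29, 2021.
January 2022 ends with Wednesday January 26, 2022.
February 2022 ends with Wednesday February 23, 2022.

December 29, 2021; January 26, 2022; February 23, 2022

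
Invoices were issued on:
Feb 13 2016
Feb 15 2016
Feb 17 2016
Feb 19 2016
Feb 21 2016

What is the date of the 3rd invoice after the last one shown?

Feb 27 2016

Gaps between consecutive events: 2, 2, 2, 2 days — a constant 2-day interval.
Feb 21 2016 + 2 days = Feb 23 2016.
Feb 23 2016 + 2 days = Feb 25 2016.
Feb 25 2016 + 2 days = Feb 27 2016.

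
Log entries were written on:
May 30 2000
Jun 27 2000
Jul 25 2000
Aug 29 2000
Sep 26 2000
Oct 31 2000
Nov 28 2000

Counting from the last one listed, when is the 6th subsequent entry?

May 29 2001

Every date is a Tuesday; gaps 28, 28, 35, 28, 35, 28 days.
Each is the last Tuesday of its month (at least one falls on the 29th or later, ruling out '4th Tuesday').
December 2000 ends with Tuesday Dec 26 2000.
January 2001 ends with Tuesday Jan 30 2001.
Last Tuesday of February 2001: Feb 27 2001.
Last Tuesday of March 2001: Mar 27 2001.
April 2001 ends with Tuesday Apr 24 2001.
Last Tuesday of May 2001: May 29 2001.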